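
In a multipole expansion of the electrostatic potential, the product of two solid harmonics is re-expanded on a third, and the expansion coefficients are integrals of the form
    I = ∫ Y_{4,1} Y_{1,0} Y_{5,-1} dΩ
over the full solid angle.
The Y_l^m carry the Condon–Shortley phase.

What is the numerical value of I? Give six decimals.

m-sum 0 ✓  L=10 even ✓  3≤5≤5 ✓
Π(2lᵢ+1) = 9×3×11 = 297
triangle coeff Δ(4,1,5) = 1/495
Σ_t [0,0]: t=0:+1/576 = 1/576
(3j)²=5/99 [(4 1 5; 0 0 0)], sign=-1
Σ_t [0,0]: t=0:+1/720 = 1/720
(3j)²=8/165 [(4 1 5; 1 0 -1)], sign=+1
⇒ 4πI² = 8/11
I = (-1)√(8/11/(4π)) = -0.24057125

-0.240571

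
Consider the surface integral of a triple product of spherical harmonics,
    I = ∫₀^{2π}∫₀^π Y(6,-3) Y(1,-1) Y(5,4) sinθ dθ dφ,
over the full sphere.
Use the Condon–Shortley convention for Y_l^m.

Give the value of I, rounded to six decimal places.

-0.070770

m-sum 0 ✓  L=12 even ✓  5≤5≤7 ✓
Π(2lᵢ+1) = 13×3×11 = 429
triangle coeff Δ(6,1,5) = 1/858
Σ_t [1,1]: t=1:−1/14400 = -1/14400
(3j)²=6/143 [(6 1 5; 0 0 0)], sign=+1
Σ_t [0,0]: t=0:+1/725760 = 1/725760
(3j)²=1/286 [(6 1 5; -3 -1 4)], sign=-1
⇒ 4πI² = 9/143
I = (-1)√(9/143/(4π)) = -0.07076985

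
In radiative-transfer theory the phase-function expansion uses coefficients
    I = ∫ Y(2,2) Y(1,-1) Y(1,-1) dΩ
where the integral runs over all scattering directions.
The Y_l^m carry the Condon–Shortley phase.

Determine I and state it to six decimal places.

Checks pass: Σm=0; 4 even; l₃=1∈[1,3].
(2·2+1)(2·1+1)(2·1+1) = 45
Δ: 2! 2! 0! / 5! → 1/30
sum: t=1:−1/1 = -1/1
3j²(2 1 1; 0 0 0) = Δ·Π!·Σ² = 2/15  (sign +1)
sum: t=0:+1/4 = 1/4
3j²(2 1 1; 2 -1 -1) = Δ·Π!·Σ² = 1/5  (sign +1)
combine: 4πI² = 45·2/15·1/5 = 6/5
take √, sign +1: I = 0.30901936

0.309019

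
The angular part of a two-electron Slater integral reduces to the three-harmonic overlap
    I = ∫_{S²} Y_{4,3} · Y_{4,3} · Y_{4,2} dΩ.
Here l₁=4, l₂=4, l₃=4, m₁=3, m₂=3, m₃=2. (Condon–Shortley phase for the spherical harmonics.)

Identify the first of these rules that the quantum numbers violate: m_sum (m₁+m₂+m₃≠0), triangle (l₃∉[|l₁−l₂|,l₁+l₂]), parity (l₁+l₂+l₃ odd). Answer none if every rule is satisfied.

m_sum

azimuthal sum: 3 + 3 + 2 = 8  ✗
0 ≤ 4 ≤ 8 (triangle on l)
L = 4 + 4 + 4 = 12 (even)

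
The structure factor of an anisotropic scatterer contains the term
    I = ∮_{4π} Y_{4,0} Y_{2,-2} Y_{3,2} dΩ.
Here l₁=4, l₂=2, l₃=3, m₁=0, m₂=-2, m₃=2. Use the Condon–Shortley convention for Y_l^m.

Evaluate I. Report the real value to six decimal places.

0.000000

L=9 odd ⇒ parity kills the (l;000) factor ⇒ I = 0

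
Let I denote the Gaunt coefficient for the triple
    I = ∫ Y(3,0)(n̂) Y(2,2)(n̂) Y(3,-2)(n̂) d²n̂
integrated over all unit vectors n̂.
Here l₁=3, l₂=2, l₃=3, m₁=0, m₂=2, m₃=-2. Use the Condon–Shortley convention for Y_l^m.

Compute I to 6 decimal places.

Rules hold: Σm=0, L=8 even, 1≤3≤5.
N = 7·5·7 = 245
Δ = 2!·4!·2!/9! = 1/3780
Racah Σ t=0..2: t=0:+1/24 t=1:−1/4 t=2:+1/24 = -1/6
⇒ 3j(3 2 3; 0 0 0)² = 4/105, sgn +1
Racah Σ t=2..2: t=2:+1/24 = 1/24
⇒ 3j(3 2 3; 0 2 -2)² = 1/21, sgn -1
4πI² = N·(3j₀)²·(3jₘ)² = 4/9
I = -1·√(0.444444/4π) = -0.18806319

-0.188063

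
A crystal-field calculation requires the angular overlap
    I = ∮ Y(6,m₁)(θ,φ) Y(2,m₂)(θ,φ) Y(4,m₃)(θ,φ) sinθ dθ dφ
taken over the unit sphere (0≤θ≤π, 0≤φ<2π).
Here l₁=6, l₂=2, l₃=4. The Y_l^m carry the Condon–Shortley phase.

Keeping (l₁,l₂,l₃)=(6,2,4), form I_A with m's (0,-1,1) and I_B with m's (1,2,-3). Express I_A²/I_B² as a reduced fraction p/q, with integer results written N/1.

24/1

Shared (l₁,l₂,l₃)=(6,2,4): N and (l;000)² cancel in I_A²/I_B².
A: Δ = 4!·8!·0!/13! = 1/6435; Racah Σ t=1..1: t=1:−1/4320 = -1/4320; ⇒ 3j(6 2 4; 0 -1 1)² = 8/429, sgn +1
B: Δ = 4!·8!·0!/13! = 1/6435; Racah Σ t=4..4: t=4:+1/120960 = 1/120960; ⇒ 3j(6 2 4; 1 2 -3)² = 1/1287, sgn -1
I_A²/I_B² = (8/429)/(1/1287) = 24/1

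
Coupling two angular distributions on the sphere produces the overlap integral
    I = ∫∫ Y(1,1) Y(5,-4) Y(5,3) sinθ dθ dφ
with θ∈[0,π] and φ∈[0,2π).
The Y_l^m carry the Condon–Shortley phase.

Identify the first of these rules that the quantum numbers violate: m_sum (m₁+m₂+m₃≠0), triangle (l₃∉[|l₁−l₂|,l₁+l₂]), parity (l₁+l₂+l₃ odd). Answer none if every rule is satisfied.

parity

m₁+m₂+m₃ = 1 − 4 + 3 = 0  ✓
triangle: |1−5|=4 ≤ l₃=5 ≤ 1+5=6  ✓
parity: l₁+l₂+l₃ = 11 is odd  ✗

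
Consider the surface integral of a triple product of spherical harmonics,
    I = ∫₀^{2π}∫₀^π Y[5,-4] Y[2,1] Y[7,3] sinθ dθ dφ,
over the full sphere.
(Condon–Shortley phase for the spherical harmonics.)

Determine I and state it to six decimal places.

Rules hold: Σm=0, L=14 even, 3≤7≤7.
N = 11·5·15 = 825
Δ = 0!·10!·4!/15! = 1/15015
Racah Σ t=0..0: t=0:+1/57600 = 1/57600
⇒ 3j(5 2 7; 0 0 0)² = 21/715, sgn -1
Racah Σ t=0..0: t=0:+1/2177280 = 1/2177280
⇒ 3j(5 2 7; -4 1 3)² = 8/3003, sgn +1
4πI² = N·(3j₀)²·(3jₘ)² = 120/1859
I = -1·√(0.0645508/4π) = -0.07167142

-0.071671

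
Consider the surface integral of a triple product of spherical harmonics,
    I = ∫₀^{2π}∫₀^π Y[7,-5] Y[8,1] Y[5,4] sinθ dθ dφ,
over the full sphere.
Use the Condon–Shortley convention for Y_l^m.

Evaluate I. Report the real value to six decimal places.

-0.135147

Rules hold: Σm=0, L=20 even, 1≤5≤15.
N = 15·17·11 = 2805
Δ = 10!·4!·6!/21! = 1/814773960
Racah Σ t=3..7: t=3:−1/87091200 t=4:+1/4976640 t=5:−1/2073600 t=6:+1/4976640 t=7:−1/87091200 = -1/9676800
⇒ 3j(7 8 5; 0 0 0)² = 360/46189, sgn +1
Racah Σ t=8..9: t=8:+1/232243200 t=9:−1/1567641600 = 23/6270566400
⇒ 3j(7 8 5; -5 1 4)² = 529/50388, sgn -1
4πI² = N·(3j₀)²·(3jₘ)² = 238050/1037153
I = -1·√(0.229523/4π) = -0.13514742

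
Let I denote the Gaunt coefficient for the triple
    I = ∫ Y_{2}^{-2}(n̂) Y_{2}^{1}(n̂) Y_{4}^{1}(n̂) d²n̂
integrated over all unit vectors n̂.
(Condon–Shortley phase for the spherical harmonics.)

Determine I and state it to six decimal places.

Rules hold: Σm=0, L=8 even, 0≤4≤4.
N = 5·5·9 = 225
Δ = 0!·4!·4!/9! = 1/630
Racah Σ t=0..0: t=0:+1/16 = 1/16
⇒ 3j(2 2 4; 0 0 0)² = 2/35, sgn +1
Racah Σ t=0..0: t=0:+1/144 = 1/144
⇒ 3j(2 2 4; -2 1 1)² = 1/126, sgn -1
4πI² = N·(3j₀)²·(3jₘ)² = 5/49
I = -1·√(0.102041/4π) = -0.09011188

-0.090112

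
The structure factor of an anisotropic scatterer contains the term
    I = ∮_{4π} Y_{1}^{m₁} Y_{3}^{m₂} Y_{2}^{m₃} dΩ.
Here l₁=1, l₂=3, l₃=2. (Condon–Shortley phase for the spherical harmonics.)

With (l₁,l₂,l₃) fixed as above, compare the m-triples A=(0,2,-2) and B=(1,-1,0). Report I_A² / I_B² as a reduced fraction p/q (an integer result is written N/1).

5/6

l's match ⇒ only the (l;m) 3-j factors differ between A and B.
A: triangle coeff Δ(1,3,2) = 1/105; Σ_t [1,1]: t=1:−1/24 = -1/24; (3j)²=1/21 [(1 3 2; 0 2 -2)], sign=-1
B: triangle coeff Δ(1,3,2) = 1/105; Σ_t [0,0]: t=0:+1/8 = 1/8; (3j)²=2/35 [(1 3 2; 1 -1 0)], sign=+1
I_A²/I_B² = (1/21)/(2/35) = 5/6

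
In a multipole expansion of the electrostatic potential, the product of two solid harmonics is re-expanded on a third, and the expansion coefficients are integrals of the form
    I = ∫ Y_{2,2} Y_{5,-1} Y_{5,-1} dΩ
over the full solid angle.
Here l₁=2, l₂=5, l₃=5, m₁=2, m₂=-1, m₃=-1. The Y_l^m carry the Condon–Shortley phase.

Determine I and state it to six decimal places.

Rules hold: Σm=0, L=12 even, 3≤5≤7.
N = 5·11·11 = 605
Δ = 2!·2!·8!/13! = 1/38610
Racah Σ t=0..2: t=0:+1/2880 t=1:−1/576 t=2:+1/2880 = -1/960
⇒ 3j(2 5 5; 0 0 0)² = 10/429, sgn +1
Racah Σ t=0..0: t=0:+1/2304 = 1/2304
⇒ 3j(2 5 5; 2 -1 -1)² = 5/143, sgn +1
4πI² = N·(3j₀)²·(3jₘ)² = 250/507
I = +1·√(0.493097/4π) = 0.19808933

0.198089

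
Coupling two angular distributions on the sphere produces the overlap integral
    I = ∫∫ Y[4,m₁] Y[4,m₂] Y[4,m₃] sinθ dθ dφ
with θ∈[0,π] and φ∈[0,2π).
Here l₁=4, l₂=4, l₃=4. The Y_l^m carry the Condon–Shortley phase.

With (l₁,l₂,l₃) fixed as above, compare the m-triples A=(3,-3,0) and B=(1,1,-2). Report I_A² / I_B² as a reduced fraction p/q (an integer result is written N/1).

49/40

l's match ⇒ only the (l;m) 3-j factors differ between A and B.
A: triangle coeff Δ(4,4,4) = 1/450450; Σ_t [0,1]: t=0:+1/864 t=1:−1/3456 = 1/1152; (3j)²=7/286 [(4 4 4; 3 -3 0)], sign=+1
B: triangle coeff Δ(4,4,4) = 1/450450; Σ_t [1,3]: t=1:−1/576 t=2:+1/144 t=3:−1/576 = 1/288; (3j)²=20/1001 [(4 4 4; 1 1 -2)], sign=+1
I_A²/I_B² = (7/286)/(20/1001) = 49/40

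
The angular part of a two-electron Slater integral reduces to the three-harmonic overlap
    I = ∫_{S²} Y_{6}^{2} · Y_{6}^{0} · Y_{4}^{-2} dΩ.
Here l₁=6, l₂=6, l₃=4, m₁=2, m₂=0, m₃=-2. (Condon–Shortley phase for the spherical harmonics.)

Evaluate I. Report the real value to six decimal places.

Rules hold: Σm=0, L=16 even, 0≤4≤12.
N = 13·13·9 = 1521
Δ = 8!·4!·4!/17! = 1/15315300
Racah Σ t=2..6: t=2:+1/829440 t=3:−1/25920 t=4:+1/9216 t=5:−1/25920 t=6:+1/829440 = 7/207360
⇒ 3j(6 6 4; 0 0 0)² = 28/2431, sgn +1
Racah Σ t=2..4: t=2:+1/138240 t=3:−1/25920 t=4:+1/55296 = -11/829440
⇒ 3j(6 6 4; 2 0 -2)² = 11/1326, sgn -1
4πI² = N·(3j₀)²·(3jₘ)² = 42/289
I = -1·√(0.145329/4π) = -0.10754019

-0.107540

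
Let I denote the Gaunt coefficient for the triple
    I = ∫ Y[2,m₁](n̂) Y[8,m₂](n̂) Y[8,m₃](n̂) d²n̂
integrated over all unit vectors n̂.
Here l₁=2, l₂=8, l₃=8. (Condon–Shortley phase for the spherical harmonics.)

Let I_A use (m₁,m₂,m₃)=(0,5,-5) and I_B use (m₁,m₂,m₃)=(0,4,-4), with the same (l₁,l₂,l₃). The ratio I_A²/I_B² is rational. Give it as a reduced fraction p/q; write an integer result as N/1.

1/64

l's match ⇒ only the (l;m) 3-j factors differ between A and B.
A: triangle coeff Δ(2,8,8) = 1/348840; Σ_t [0,2]: t=0:+1/24908083200 t=1:−1/958003200 t=2:+1/958003200 = 1/24908083200; (3j)²=1/38760 [(2 8 8; 0 5 -5)], sign=-1
B: triangle coeff Δ(2,8,8) = 1/348840; Σ_t [0,2]: t=0:+1/3832012800 t=1:−1/239500800 t=2:+1/348364800 = -1/958003200; (3j)²=8/4845 [(2 8 8; 0 4 -4)], sign=-1
I_A²/I_B² = (1/38760)/(8/4845) = 1/64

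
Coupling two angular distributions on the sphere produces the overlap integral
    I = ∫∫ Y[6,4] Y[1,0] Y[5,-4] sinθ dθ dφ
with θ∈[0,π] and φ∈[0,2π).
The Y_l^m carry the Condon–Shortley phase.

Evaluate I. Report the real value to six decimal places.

Checks pass: Σm=0; 12 even; l₃=5∈[5,7].
(2·6+1)(2·1+1)(2·5+1) = 429
Δ: 2! 10! 0! / 13! → 1/858
sum: t=1:−1/14400 = -1/14400
3j²(6 1 5; 0 0 0) = Δ·Π!·Σ² = 6/143  (sign +1)
sum: t=1:−1/362880 = -1/362880
3j²(6 1 5; 4 0 -4) = Δ·Π!·Σ² = 10/429  (sign +1)
combine: 4πI² = 429·6/143·10/429 = 60/143
take √, sign +1: I = 0.18272698

0.182727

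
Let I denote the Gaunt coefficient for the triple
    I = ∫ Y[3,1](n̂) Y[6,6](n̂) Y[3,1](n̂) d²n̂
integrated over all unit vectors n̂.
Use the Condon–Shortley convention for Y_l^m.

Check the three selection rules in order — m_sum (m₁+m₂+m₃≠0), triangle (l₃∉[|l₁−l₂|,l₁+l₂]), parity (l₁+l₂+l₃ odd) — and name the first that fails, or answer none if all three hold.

m₁+m₂+m₃ = 1 + 6 + 1 = 8  ✗
triangle: |3−6|=3 ≤ l₃=3 ≤ 3+6=9
parity: l₁+l₂+l₃ = 12 is even

m_sum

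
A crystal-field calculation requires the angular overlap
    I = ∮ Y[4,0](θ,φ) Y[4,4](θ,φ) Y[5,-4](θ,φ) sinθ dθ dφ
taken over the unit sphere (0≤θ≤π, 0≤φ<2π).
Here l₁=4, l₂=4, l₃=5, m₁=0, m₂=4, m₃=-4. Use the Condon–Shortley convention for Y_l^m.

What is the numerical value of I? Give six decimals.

0.000000

l₁+l₂+l₃=13 is odd: 3j(l;000)=0 ⇒ I=0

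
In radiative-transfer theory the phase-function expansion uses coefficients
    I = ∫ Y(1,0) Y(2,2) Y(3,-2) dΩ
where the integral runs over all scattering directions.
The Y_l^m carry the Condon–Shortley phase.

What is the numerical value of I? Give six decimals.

Checks pass: Σm=0; 6 even; l₃=3∈[1,3].
(2·1+1)(2·2+1)(2·3+1) = 105
Δ: 0! 2! 4! / 7! → 1/105
sum: t=0:+1/4 = 1/4
3j²(1 2 3; 0 0 0) = Δ·Π!·Σ² = 3/35  (sign -1)
sum: t=0:+1/24 = 1/24
3j²(1 2 3; 0 2 -2) = Δ·Π!·Σ² = 1/21  (sign -1)
combine: 4πI² = 105·3/35·1/21 = 3/7
take √, sign +1: I = 0.18467439

0.184674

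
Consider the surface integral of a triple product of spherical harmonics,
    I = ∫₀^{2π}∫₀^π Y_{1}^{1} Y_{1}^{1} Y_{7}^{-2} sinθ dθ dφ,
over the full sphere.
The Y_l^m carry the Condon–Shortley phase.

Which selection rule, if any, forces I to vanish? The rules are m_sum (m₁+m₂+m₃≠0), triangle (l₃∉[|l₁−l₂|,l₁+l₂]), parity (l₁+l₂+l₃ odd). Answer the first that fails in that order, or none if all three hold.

triangle

m₁+m₂+m₃ = 1 + 1 − 2 = 0  ✓
triangle: |1−1|=0 ≤ l₃=7 ≤ 1+1=2  ✗
parity: l₁+l₂+l₃ = 9 is odd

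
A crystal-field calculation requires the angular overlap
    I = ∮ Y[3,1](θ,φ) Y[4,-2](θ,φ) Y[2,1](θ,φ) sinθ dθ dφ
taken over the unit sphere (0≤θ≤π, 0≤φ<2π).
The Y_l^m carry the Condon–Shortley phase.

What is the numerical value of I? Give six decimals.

0.000000

l₁+l₂+l₃=9 is odd: 3j(l;000)=0 ⇒ I=0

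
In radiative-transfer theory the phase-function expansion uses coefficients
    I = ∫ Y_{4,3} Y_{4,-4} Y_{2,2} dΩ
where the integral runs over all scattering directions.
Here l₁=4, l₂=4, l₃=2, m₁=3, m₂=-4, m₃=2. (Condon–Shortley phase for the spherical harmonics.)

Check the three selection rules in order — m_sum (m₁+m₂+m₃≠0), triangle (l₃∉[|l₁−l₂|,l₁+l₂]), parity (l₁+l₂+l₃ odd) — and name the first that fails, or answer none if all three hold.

m₁+m₂+m₃ = 3 − 4 + 2 = 1  ✗
triangle: |4−4|=0 ≤ l₃=2 ≤ 4+4=8
parity: l₁+l₂+l₃ = 10 is even

m_sum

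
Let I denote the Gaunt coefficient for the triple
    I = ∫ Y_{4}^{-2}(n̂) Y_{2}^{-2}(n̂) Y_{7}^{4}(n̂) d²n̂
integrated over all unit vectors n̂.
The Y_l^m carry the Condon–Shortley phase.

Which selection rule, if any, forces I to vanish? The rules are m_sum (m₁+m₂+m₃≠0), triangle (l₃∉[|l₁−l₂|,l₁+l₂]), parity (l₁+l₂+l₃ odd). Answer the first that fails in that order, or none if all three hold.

triangle

m₁+m₂+m₃ = -2 − 2 + 4 = 0  ✓
triangle: |4−2|=2 ≤ l₃=7 ≤ 4+2=6  ✗
parity: l₁+l₂+l₃ = 13 is odd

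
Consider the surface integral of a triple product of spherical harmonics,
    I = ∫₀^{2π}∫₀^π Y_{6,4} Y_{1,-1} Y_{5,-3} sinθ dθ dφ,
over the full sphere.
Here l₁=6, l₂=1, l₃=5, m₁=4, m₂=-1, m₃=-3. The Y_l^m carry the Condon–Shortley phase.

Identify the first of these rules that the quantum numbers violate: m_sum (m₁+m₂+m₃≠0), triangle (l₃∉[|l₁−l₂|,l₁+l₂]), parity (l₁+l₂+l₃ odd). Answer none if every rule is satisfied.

none

azimuthal sum: 4 − 1 − 3 = 0  ✓
5 ≤ 5 ≤ 7 (triangle on l)  ✓
L = 6 + 1 + 5 = 12 (even)  ✓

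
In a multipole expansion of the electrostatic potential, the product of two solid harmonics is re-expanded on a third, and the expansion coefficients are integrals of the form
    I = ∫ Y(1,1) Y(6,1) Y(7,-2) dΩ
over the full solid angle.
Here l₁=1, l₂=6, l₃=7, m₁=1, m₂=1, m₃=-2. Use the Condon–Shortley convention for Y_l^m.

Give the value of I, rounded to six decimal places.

0.209937

m-sum 0 ✓  L=14 even ✓  5≤7≤7 ✓
Π(2lᵢ+1) = 3×13×15 = 585
triangle coeff Δ(1,6,7) = 1/1365
Σ_t [0,0]: t=0:+1/518400 = 1/518400
(3j)²=7/195 [(1 6 7; 0 0 0)], sign=-1
Σ_t [0,0]: t=0:+1/1209600 = 1/1209600
(3j)²=12/455 [(1 6 7; 1 1 -2)], sign=-1
⇒ 4πI² = 36/65
I = (+1)√(36/65/(4π)) = 0.20993732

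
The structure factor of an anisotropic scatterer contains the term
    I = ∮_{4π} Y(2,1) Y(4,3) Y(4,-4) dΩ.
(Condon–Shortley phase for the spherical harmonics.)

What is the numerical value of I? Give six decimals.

m-sum 0 ✓  L=10 even ✓  2≤4≤6 ✓
Π(2lᵢ+1) = 5×9×9 = 405
triangle coeff Δ(2,4,4) = 1/13860
Σ_t [0,2]: t=0:+1/192 t=1:−1/36 t=2:+1/192 = -5/288
(3j)²=20/693 [(2 4 4; 0 0 0)], sign=-1
Σ_t [1,1]: t=1:−1/1440 = -1/1440
(3j)²=7/165 [(2 4 4; 1 3 -4)], sign=-1
⇒ 4πI² = 60/121
I = (+1)√(60/121/(4π)) = 0.19864517

0.198645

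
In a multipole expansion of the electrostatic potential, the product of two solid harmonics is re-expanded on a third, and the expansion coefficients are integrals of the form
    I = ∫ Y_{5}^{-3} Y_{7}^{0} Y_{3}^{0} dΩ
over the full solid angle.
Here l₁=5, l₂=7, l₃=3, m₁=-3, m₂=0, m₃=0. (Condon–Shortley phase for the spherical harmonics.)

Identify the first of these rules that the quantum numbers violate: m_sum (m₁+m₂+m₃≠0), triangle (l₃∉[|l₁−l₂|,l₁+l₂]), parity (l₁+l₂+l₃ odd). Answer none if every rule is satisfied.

Σmᵢ = -3  ✗
l₃∈[|l₁−l₂|,l₁+l₂]=[2,12], have l₃=3
Σlᵢ = 15 ⇒ odd

m_sum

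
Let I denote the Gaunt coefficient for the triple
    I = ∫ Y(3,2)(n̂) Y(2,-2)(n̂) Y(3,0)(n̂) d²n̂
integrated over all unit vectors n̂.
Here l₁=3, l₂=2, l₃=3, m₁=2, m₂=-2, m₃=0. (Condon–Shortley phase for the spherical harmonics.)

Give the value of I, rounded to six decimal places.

-0.188063

m-sum 0 ✓  L=8 even ✓  1≤3≤5 ✓
Π(2lᵢ+1) = 7×5×7 = 245
triangle coeff Δ(3,2,3) = 1/3780
Σ_t [0,2]: t=0:+1/24 t=1:−1/4 t=2:+1/24 = -1/6
(3j)²=4/105 [(3 2 3; 0 0 0)], sign=+1
Σ_t [0,0]: t=0:+1/24 = 1/24
(3j)²=1/21 [(3 2 3; 2 -2 0)], sign=-1
⇒ 4πI² = 4/9
I = (-1)√(4/9/(4π)) = -0.18806319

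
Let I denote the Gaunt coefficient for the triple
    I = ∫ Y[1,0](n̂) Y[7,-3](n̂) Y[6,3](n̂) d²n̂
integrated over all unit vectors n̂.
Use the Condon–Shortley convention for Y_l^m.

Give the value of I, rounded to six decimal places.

-0.221293

m-sum 0 ✓  L=14 even ✓  6≤6≤8 ✓
Π(2lᵢ+1) = 3×15×13 = 585
triangle coeff Δ(1,7,6) = 1/1365
Σ_t [1,1]: t=1:−1/518400 = -1/518400
(3j)²=7/195 [(1 7 6; 0 0 0)], sign=-1
Σ_t [1,1]: t=1:−1/2177280 = -1/2177280
(3j)²=8/273 [(1 7 6; 0 -3 3)], sign=+1
⇒ 4πI² = 8/13
I = (-1)√(8/13/(4π)) = -0.22129336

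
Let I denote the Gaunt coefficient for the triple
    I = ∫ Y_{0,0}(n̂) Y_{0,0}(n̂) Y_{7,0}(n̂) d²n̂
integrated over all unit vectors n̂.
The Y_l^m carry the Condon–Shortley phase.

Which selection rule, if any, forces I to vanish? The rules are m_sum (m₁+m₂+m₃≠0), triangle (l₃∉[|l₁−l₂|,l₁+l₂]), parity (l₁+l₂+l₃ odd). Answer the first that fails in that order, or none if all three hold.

triangle

m₁+m₂+m₃ = 0 + 0 + 0 = 0  ✓
triangle: |0−0|=0 ≤ l₃=7 ≤ 0+0=0  ✗
parity: l₁+l₂+l₃ = 7 is odd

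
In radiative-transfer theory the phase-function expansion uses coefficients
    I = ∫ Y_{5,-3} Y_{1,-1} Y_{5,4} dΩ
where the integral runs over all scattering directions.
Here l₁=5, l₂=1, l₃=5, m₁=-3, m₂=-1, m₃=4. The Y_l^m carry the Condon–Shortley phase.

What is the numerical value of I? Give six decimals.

0.000000

L=11 odd ⇒ parity kills the (l;000) factor ⇒ I = 0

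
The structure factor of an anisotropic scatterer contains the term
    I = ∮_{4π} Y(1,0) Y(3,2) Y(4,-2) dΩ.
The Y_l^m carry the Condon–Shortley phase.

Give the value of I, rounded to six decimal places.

0.213244

Checks pass: Σm=0; 8 even; l₃=4∈[2,4].
(2·1+1)(2·3+1)(2·4+1) = 189
Δ: 0! 2! 6! / 9! → 1/252
sum: t=0:+1/36 = 1/36
3j²(1 3 4; 0 0 0) = Δ·Π!·Σ² = 4/63  (sign +1)
sum: t=0:+1/120 = 1/120
3j²(1 3 4; 0 2 -2) = Δ·Π!·Σ² = 1/21  (sign +1)
combine: 4πI² = 189·4/63·1/21 = 4/7
take √, sign +1: I = 0.21324362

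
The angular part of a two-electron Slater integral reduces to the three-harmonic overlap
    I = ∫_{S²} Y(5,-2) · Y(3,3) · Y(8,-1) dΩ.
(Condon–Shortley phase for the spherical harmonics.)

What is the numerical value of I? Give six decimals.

-0.038479

m-sum 0 ✓  L=16 even ✓  2≤8≤8 ✓
Π(2lᵢ+1) = 11×7×17 = 1309
triangle coeff Δ(5,3,8) = 1/136136
Σ_t [0,0]: t=0:+1/518400 = 1/518400
(3j)²=56/2431 [(5 3 8; 0 0 0)], sign=+1
Σ_t [0,0]: t=0:+1/21772800 = 1/21772800
(3j)²=3/4862 [(5 3 8; -2 3 -1)], sign=-1
⇒ 4πI² = 588/31603
I = (-1)√(588/31603/(4π)) = -0.03847863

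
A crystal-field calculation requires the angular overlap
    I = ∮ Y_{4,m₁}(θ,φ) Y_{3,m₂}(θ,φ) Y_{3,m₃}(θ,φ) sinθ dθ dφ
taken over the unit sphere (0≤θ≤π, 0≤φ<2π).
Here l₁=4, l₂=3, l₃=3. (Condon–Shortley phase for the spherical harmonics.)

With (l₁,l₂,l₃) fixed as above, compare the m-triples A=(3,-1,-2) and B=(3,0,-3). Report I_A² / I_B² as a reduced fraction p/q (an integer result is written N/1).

Same 4,3,3: normalisation and zero-m 3j drop out of the ratio.
A: Δ: 4! 4! 2! / 11! → 1/34650; sum: t=0:+1/288 t=1:−1/144 = -1/288; 3j²(4 3 3; 3 -1 -2) = Δ·Π!·Σ² = 1/99  (sign +1)
B: Δ: 4! 4! 2! / 11! → 1/34650; sum: t=1:−1/288 = -1/288; 3j²(4 3 3; 3 0 -3) = Δ·Π!·Σ² = 1/22  (sign -1)
I_A²/I_B² = (1/99)/(1/22) = 2/9

2/9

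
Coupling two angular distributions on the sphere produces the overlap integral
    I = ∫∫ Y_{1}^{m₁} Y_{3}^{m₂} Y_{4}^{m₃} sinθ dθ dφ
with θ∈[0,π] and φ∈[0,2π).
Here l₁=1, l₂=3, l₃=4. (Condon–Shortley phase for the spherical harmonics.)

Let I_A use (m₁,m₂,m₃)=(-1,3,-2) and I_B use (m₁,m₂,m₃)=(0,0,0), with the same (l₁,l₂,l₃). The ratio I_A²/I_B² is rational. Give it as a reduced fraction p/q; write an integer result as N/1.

l's match ⇒ only the (l;m) 3-j factors differ between A and B.
A: triangle coeff Δ(1,3,4) = 1/252; Σ_t [0,0]: t=0:+1/1440 = 1/1440; (3j)²=1/252 [(1 3 4; -1 3 -2)], sign=+1
B: triangle coeff Δ(1,3,4) = 1/252; Σ_t [0,0]: t=0:+1/36 = 1/36; (3j)²=4/63 [(1 3 4; 0 0 0)], sign=+1
I_A²/I_B² = (1/252)/(4/63) = 1/16

1/16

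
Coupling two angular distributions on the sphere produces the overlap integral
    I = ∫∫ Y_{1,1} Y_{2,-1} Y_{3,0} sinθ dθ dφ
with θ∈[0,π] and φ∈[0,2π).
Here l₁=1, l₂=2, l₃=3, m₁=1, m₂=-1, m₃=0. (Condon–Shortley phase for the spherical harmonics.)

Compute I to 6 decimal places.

m-sum 0 ✓  L=6 even ✓  1≤3≤3 ✓
Π(2lᵢ+1) = 3×5×7 = 105
triangle coeff Δ(1,2,3) = 1/105
Σ_t [0,0]: t=0:+1/4 = 1/4
(3j)²=3/35 [(1 2 3; 0 0 0)], sign=-1
Σ_t [0,0]: t=0:+1/12 = 1/12
(3j)²=1/35 [(1 2 3; 1 -1 0)], sign=-1
⇒ 4πI² = 9/35
I = (+1)√(9/35/(4π)) = 0.14304817

0.143048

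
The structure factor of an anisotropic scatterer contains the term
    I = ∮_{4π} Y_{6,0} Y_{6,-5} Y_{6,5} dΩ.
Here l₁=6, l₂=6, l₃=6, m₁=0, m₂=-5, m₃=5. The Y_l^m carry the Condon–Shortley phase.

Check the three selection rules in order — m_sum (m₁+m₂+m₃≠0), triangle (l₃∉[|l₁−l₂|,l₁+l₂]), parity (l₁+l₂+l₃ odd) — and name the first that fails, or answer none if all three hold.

none

azimuthal sum: 0 − 5 + 5 = 0  ✓
0 ≤ 6 ≤ 12 (triangle on l)  ✓
L = 6 + 6 + 6 = 18 (even)  ✓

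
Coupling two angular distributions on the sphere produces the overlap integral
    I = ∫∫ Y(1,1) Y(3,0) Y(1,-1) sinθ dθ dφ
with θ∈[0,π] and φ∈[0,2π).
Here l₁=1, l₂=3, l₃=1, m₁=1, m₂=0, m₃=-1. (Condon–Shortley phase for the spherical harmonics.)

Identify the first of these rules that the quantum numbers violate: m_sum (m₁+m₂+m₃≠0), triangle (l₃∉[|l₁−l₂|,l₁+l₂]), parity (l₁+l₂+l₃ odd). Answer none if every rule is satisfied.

triangle

azimuthal sum: 1 + 0 − 1 = 0  ✓
2 ≤ 1 ≤ 4 (triangle on l)  ✗
L = 1 + 3 + 1 = 5 (odd)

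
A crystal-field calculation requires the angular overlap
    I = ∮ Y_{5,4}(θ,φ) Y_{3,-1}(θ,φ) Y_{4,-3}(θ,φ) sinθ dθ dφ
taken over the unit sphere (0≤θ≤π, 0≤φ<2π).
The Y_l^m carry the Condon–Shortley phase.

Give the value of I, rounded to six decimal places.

0.042401

Checks pass: Σm=0; 12 even; l₃=4∈[2,8].
(2·5+1)(2·3+1)(2·4+1) = 693
Δ: 4! 6! 2! / 13! → 1/180180
sum: t=1:−1/576 t=2:+1/144 t=3:−1/576 = 1/288
3j²(5 3 4; 0 0 0) = Δ·Π!·Σ² = 20/1001  (sign +1)
sum: t=0:+1/5760 t=1:−1/4320 = -1/17280
3j²(5 3 4; 4 -1 -3) = Δ·Π!·Σ² = 7/4290  (sign +1)
combine: 4πI² = 693·20/1001·7/4290 = 42/1859
take √, sign +1: I = 0.04240138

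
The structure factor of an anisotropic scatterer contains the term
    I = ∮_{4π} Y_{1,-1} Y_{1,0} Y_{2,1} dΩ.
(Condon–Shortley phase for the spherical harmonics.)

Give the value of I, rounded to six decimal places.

-0.218510

Rules hold: Σm=0, L=4 even, 0≤2≤2.
N = 3·3·5 = 45
Δ = 0!·2!·2!/5! = 1/30
Racah Σ t=0..0: t=0:+1/1 = 1/1
⇒ 3j(1 1 2; 0 0 0)² = 2/15, sgn +1
Racah Σ t=0..0: t=0:+1/2 = 1/2
⇒ 3j(1 1 2; -1 0 1)² = 1/10, sgn -1
4πI² = N·(3j₀)²·(3jₘ)² = 3/5
I = -1·√(0.6/4π) = -0.21850969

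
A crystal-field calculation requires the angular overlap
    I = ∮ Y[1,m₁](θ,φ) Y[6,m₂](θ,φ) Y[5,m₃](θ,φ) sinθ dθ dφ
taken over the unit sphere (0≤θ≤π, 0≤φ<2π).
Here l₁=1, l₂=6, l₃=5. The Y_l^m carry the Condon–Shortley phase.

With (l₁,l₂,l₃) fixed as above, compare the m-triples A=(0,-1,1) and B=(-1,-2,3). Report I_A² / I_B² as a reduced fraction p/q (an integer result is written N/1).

35/6

Same 1,6,5: normalisation and zero-m 3j drop out of the ratio.
A: Δ: 2! 0! 10! / 13! → 1/858; sum: t=1:−1/17280 = -1/17280; 3j²(1 6 5; 0 -1 1) = Δ·Π!·Σ² = 35/858  (sign -1)
B: Δ: 2! 0! 10! / 13! → 1/858; sum: t=2:+1/161280 = 1/161280; 3j²(1 6 5; -1 -2 3) = Δ·Π!·Σ² = 1/143  (sign +1)
I_A²/I_B² = (35/858)/(1/143) = 35/6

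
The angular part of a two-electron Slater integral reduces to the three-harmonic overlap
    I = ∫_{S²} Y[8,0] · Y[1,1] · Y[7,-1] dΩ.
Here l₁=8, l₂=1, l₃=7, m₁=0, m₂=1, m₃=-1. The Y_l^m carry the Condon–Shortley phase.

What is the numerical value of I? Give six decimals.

m-sum 0 ✓  L=16 even ✓  7≤7≤9 ✓
Π(2lᵢ+1) = 17×3×15 = 765
triangle coeff Δ(8,1,7) = 1/2040
Σ_t [1,1]: t=1:−1/25401600 = -1/25401600
(3j)²=8/255 [(8 1 7; 0 0 0)], sign=+1
Σ_t [2,2]: t=2:+1/58060800 = 1/58060800
(3j)²=7/510 [(8 1 7; 0 1 -1)], sign=+1
⇒ 4πI² = 28/85
I = (+1)√(28/85/(4π)) = 0.16190663

0.161907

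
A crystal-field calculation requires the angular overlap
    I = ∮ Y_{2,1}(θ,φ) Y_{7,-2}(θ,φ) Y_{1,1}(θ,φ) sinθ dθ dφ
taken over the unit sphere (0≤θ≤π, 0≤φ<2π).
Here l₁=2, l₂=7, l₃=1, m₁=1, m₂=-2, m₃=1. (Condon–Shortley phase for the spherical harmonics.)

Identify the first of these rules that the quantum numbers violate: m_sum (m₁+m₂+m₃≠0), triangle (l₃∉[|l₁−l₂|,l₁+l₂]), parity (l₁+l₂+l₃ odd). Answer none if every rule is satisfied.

azimuthal sum: 1 − 2 + 1 = 0  ✓
5 ≤ 1 ≤ 9 (triangle on l)  ✗
L = 2 + 7 + 1 = 10 (even)

triangle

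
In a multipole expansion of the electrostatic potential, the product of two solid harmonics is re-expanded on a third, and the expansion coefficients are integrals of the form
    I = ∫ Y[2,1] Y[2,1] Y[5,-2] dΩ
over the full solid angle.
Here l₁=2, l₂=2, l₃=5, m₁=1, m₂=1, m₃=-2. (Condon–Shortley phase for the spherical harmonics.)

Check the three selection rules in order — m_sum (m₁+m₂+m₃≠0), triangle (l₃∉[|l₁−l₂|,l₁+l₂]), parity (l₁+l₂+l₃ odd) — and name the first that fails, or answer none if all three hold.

triangle

azimuthal sum: 1 + 1 − 2 = 0  ✓
0 ≤ 5 ≤ 4 (triangle on l)  ✗
L = 2 + 2 + 5 = 9 (odd)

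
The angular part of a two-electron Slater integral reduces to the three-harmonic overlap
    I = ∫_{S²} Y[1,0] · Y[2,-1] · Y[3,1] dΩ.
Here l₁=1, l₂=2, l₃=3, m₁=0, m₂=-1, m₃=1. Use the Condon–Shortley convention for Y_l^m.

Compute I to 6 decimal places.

Rules hold: Σm=0, L=6 even, 1≤3≤3.
N = 3·5·7 = 105
Δ = 0!·2!·4!/7! = 1/105
Racah Σ t=0..0: t=0:+1/4 = 1/4
⇒ 3j(1 2 3; 0 0 0)² = 3/35, sgn -1
Racah Σ t=0..0: t=0:+1/6 = 1/6
⇒ 3j(1 2 3; 0 -1 1)² = 8/105, sgn +1
4πI² = N·(3j₀)²·(3jₘ)² = 24/35
I = -1·√(0.685714/4π) = -0.23359668

-0.233597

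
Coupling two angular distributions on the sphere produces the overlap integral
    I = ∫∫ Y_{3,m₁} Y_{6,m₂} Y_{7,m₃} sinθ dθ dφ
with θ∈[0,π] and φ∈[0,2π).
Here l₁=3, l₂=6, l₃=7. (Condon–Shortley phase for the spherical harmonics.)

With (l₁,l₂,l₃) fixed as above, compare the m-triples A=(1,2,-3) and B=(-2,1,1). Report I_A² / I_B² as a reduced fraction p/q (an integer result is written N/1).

l's match ⇒ only the (l;m) 3-j factors differ between A and B.
A: triangle coeff Δ(3,6,7) = 1/2042040; Σ_t [0,2]: t=0:+1/645120 t=1:−1/181440 t=2:+1/829440 = -1/362880; (3j)²=256/17017 [(3 6 7; 1 2 -3)], sign=-1
B: triangle coeff Δ(3,6,7) = 1/2042040; Σ_t [1,2]: t=1:−1/414720 t=2:+1/172800 = 7/2073600; (3j)²=343/29172 [(3 6 7; -2 1 1)], sign=+1
I_A²/I_B² = (256/17017)/(343/29172) = 3072/2401

3072/2401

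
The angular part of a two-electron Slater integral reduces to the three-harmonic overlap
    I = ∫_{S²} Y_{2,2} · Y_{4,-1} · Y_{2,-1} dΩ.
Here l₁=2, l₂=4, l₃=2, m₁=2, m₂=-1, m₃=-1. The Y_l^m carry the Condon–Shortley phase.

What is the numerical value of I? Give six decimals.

-0.090112

m-sum 0 ✓  L=8 even ✓  2≤2≤6 ✓
Π(2lᵢ+1) = 5×9×5 = 225
triangle coeff Δ(2,4,2) = 1/630
Σ_t [2,2]: t=2:+1/16 = 1/16
(3j)²=2/35 [(2 4 2; 0 0 0)], sign=+1
Σ_t [0,0]: t=0:+1/144 = 1/144
(3j)²=1/126 [(2 4 2; 2 -1 -1)], sign=-1
⇒ 4πI² = 5/49
I = (-1)√(5/49/(4π)) = -0.09011188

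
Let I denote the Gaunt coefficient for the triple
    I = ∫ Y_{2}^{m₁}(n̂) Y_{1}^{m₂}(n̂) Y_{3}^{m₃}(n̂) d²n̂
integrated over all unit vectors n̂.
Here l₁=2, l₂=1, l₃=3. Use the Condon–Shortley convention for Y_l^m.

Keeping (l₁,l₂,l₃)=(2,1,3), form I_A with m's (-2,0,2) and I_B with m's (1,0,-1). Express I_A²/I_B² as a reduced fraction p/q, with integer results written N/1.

5/8

Same 2,1,3: normalisation and zero-m 3j drop out of the ratio.
A: Δ: 0! 4! 2! / 7! → 1/105; sum: t=0:+1/24 = 1/24; 3j²(2 1 3; -2 0 2) = Δ·Π!·Σ² = 1/21  (sign -1)
B: Δ: 0! 4! 2! / 7! → 1/105; sum: t=0:+1/6 = 1/6; 3j²(2 1 3; 1 0 -1) = Δ·Π!·Σ² = 8/105  (sign +1)
I_A²/I_B² = (1/21)/(8/105) = 5/8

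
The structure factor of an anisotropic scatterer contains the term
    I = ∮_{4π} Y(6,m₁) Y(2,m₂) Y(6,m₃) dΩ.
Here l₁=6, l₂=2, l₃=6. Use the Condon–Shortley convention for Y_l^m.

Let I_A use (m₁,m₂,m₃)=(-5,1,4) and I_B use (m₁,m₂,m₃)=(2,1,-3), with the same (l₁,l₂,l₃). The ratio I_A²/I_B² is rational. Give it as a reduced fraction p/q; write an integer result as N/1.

99/50

Shared (l₁,l₂,l₃)=(6,2,6): N and (l;000)² cancel in I_A²/I_B².
A: Δ = 2!·10!·2!/15! = 1/90090; Racah Σ t=1..2: t=1:−1/7257600 t=2:+1/725760 = 1/806400; ⇒ 3j(6 2 6; -5 1 4)² = 27/910, sgn +1
B: Δ = 2!·10!·2!/15! = 1/90090; Racah Σ t=1..2: t=1:−1/60480 t=2:+1/161280 = -1/96768; ⇒ 3j(6 2 6; 2 1 -3)² = 15/1001, sgn +1
I_A²/I_B² = (27/910)/(15/1001) = 99/50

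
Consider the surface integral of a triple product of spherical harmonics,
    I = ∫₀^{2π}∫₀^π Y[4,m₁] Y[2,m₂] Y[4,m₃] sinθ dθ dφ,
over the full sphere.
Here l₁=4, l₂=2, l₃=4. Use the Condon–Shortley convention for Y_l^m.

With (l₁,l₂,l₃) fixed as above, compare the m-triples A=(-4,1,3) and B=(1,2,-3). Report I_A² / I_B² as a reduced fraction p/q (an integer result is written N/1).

14/9

l's match ⇒ only the (l;m) 3-j factors differ between A and B.
A: triangle coeff Δ(4,2,4) = 1/13860; Σ_t [2,2]: t=2:+1/1440 = 1/1440; (3j)²=7/165 [(4 2 4; -4 1 3)], sign=-1
B: triangle coeff Δ(4,2,4) = 1/13860; Σ_t [2,2]: t=2:+1/480 = 1/480; (3j)²=3/110 [(4 2 4; 1 2 -3)], sign=-1
I_A²/I_B² = (7/165)/(3/110) = 14/9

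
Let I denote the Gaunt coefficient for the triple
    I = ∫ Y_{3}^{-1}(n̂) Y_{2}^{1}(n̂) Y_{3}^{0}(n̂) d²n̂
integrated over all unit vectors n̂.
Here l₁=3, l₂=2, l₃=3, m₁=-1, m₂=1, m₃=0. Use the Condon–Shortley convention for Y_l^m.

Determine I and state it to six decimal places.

-0.059471

m-sum 0 ✓  L=8 even ✓  1≤3≤5 ✓
Π(2lᵢ+1) = 7×5×7 = 245
triangle coeff Δ(3,2,3) = 1/3780
Σ_t [0,2]: t=0:+1/24 t=1:−1/4 t=2:+1/24 = -1/6
(3j)²=4/105 [(3 2 3; 0 0 0)], sign=+1
Σ_t [1,2]: t=1:−1/12 t=2:+1/8 = 1/24
(3j)²=1/210 [(3 2 3; -1 1 0)], sign=-1
⇒ 4πI² = 2/45
I = (-1)√(2/45/(4π)) = -0.05947080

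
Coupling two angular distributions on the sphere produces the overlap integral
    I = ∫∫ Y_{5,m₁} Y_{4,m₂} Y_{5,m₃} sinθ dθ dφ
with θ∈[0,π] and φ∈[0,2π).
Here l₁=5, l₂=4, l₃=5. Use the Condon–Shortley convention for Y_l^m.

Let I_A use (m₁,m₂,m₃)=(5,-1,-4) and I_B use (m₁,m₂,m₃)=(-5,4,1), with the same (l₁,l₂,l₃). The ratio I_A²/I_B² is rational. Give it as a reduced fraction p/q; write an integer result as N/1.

6/1

Shared (l₁,l₂,l₃)=(5,4,5): N and (l;000)² cancel in I_A²/I_B².
A: Δ = 4!·6!·4!/15! = 1/3153150; Racah Σ t=0..0: t=0:+1/103680 = 1/103680; ⇒ 3j(5 4 5; 5 -1 -4)² = 4/143, sgn -1
B: Δ = 4!·6!·4!/15! = 1/3153150; Racah Σ t=4..4: t=4:+1/414720 = 1/414720; ⇒ 3j(5 4 5; -5 4 1)² = 2/429, sgn +1
I_A²/I_B² = (4/143)/(2/429) = 6/1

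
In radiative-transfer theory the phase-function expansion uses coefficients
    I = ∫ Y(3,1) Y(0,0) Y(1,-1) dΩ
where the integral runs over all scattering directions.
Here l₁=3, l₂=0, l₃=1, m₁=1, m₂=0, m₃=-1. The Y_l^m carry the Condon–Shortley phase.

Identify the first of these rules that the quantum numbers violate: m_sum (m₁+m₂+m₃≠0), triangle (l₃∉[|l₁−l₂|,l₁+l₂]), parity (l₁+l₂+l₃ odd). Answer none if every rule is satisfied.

azimuthal sum: 1 + 0 − 1 = 0  ✓
3 ≤ 1 ≤ 3 (triangle on l)  ✗
L = 3 + 0 + 1 = 4 (even)

triangle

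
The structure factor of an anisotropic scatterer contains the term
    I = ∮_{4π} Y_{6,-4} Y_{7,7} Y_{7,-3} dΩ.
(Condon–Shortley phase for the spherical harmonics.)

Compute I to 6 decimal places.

0.139650

Rules hold: Σm=0, L=20 even, 1≤7≤13.
N = 13·15·15 = 2925
Δ = 6!·6!·8!/21! = 1/2444321880
Racah Σ t=0..6: t=0:+1/2612736000 t=1:−1/20736000 t=2:+1/1658880 t=3:−1/746496 t=4:+1/1658880 t=5:−1/20736000 t=6:+1/2612736000 = -1/4354560
⇒ 3j(6 7 7; 0 0 0)² = 1000/138567, sgn +1
Racah Σ t=6..6: t=6:+1/1393459200 = 1/1393459200
⇒ 3j(6 7 7; -4 7 -3)² = 15/1292, sgn +1
4πI² = N·(3j₀)²·(3jₘ)² = 281250/1147619
I = +1·√(0.245073/4π) = 0.13965049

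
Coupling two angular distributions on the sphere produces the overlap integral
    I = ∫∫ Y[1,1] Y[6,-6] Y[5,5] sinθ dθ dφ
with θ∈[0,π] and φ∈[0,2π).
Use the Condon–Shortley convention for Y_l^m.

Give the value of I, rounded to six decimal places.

0.331940

Checks pass: Σm=0; 12 even; l₃=5∈[5,7].
(2·1+1)(2·6+1)(2·5+1) = 429
Δ: 2! 0! 10! / 13! → 1/858
sum: t=1:−1/14400 = -1/14400
3j²(1 6 5; 0 0 0) = Δ·Π!·Σ² = 6/143  (sign +1)
sum: t=0:+1/7257600 = 1/7257600
3j²(1 6 5; 1 -6 5) = Δ·Π!·Σ² = 1/13  (sign +1)
combine: 4πI² = 429·6/143·1/13 = 18/13
take √, sign +1: I = 0.33194004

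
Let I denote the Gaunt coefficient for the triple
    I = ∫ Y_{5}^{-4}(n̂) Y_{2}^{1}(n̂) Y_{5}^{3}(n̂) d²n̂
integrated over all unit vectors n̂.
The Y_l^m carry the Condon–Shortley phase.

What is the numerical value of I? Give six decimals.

Checks pass: Σm=0; 12 even; l₃=5∈[3,7].
(2·5+1)(2·2+1)(2·5+1) = 605
Δ: 2! 8! 2! / 13! → 1/38610
sum: t=0:+1/2880 t=1:−1/576 t=2:+1/2880 = -1/960
3j²(5 2 5; 0 0 0) = Δ·Π!·Σ² = 10/429  (sign +1)
sum: t=1:−1/80640 t=2:+1/10080 = 1/11520
3j²(5 2 5; -4 1 3) = Δ·Π!·Σ² = 49/1430  (sign +1)
combine: 4πI² = 605·10/429·49/1430 = 245/507
take √, sign +1: I = 0.19609844

0.196098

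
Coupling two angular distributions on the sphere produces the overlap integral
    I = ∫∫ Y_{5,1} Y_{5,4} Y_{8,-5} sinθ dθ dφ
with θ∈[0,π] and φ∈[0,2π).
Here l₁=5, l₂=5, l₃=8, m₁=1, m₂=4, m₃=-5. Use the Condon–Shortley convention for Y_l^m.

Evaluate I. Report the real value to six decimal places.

0.113591

m-sum 0 ✓  L=18 even ✓  0≤8≤10 ✓
Π(2lᵢ+1) = 11×11×17 = 2057
triangle coeff Δ(5,5,8) = 1/37413090
Σ_t [0,2]: t=0:+1/1036800 t=1:−1/331776 t=2:+1/1036800 = -1/921600
(3j)²=490/46189 [(5 5 8; 0 0 0)], sign=-1
Σ_t [1,2]: t=1:−1/29030400 t=2:+1/14515200 = 1/29030400
(3j)²=12/1615 [(5 5 8; 1 4 -5)], sign=-1
⇒ 4πI² = 12936/79781
I = (+1)√(12936/79781/(4π)) = 0.11359137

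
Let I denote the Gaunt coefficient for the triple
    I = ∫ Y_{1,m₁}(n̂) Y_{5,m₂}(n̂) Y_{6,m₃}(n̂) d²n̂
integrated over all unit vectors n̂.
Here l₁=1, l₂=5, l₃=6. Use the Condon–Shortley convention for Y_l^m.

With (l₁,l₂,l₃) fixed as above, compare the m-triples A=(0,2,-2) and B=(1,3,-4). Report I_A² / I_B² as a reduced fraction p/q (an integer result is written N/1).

Shared (l₁,l₂,l₃)=(1,5,6): N and (l;000)² cancel in I_A²/I_B².
A: Δ = 0!·2!·10!/13! = 1/858; Racah Σ t=0..0: t=0:+1/30240 = 1/30240; ⇒ 3j(1 5 6; 0 2 -2)² = 16/429, sgn +1
B: Δ = 0!·2!·10!/13! = 1/858; Racah Σ t=0..0: t=0:+1/161280 = 1/161280; ⇒ 3j(1 5 6; 1 3 -4)² = 15/286, sgn +1
I_A²/I_B² = (16/429)/(15/286) = 32/45

32/45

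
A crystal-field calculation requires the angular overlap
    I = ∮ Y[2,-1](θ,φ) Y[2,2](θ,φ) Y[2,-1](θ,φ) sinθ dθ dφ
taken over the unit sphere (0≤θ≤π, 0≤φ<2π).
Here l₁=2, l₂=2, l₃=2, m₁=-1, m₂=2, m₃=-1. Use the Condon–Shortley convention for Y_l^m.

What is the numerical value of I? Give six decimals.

Checks pass: Σm=0; 6 even; l₃=2∈[0,4].
(2·2+1)(2·2+1)(2·2+1) = 125
Δ: 2! 2! 2! / 7! → 1/630
sum: t=0:+1/8 t=1:−1/1 t=2:+1/8 = -3/4
3j²(2 2 2; 0 0 0) = Δ·Π!·Σ² = 2/35  (sign -1)
sum: t=2:+1/4 = 1/4
3j²(2 2 2; -1 2 -1) = Δ·Π!·Σ² = 3/35  (sign -1)
combine: 4πI² = 125·2/35·3/35 = 30/49
take √, sign +1: I = 0.22072812

0.220728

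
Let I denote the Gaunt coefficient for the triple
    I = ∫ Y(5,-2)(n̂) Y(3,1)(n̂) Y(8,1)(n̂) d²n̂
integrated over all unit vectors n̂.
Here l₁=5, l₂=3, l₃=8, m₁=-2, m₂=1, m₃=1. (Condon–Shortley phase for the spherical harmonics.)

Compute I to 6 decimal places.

Rules hold: Σm=0, L=16 even, 2≤8≤8.
N = 11·7·17 = 1309
Δ = 0!·10!·6!/17! = 1/136136
Racah Σ t=0..0: t=0:+1/518400 = 1/518400
⇒ 3j(5 3 8; 0 0 0)² = 56/2431, sgn +1
Racah Σ t=0..0: t=0:+1/1451520 = 1/1451520
⇒ 3j(5 3 8; -2 1 1)² = 45/4862, sgn -1
4πI² = N·(3j₀)²·(3jₘ)² = 8820/31603
I = -1·√(0.279087/4π) = -0.14902708

-0.149027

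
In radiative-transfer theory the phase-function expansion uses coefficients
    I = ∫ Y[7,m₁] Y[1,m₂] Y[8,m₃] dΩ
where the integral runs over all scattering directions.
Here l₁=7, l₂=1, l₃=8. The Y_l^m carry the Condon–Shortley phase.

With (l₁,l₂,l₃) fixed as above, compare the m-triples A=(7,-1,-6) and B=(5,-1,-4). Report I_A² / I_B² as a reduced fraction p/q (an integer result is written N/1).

Shared (l₁,l₂,l₃)=(7,1,8): N and (l;000)² cancel in I_A²/I_B².
A: Δ = 0!·14!·2!/17! = 1/2040; Racah Σ t=0..0: t=0:+1/174356582400 = 1/174356582400; ⇒ 3j(7 1 8; 7 -1 -6)² = 1/2040, sgn +1
B: Δ = 0!·14!·2!/17! = 1/2040; Racah Σ t=0..0: t=0:+1/1916006400 = 1/1916006400; ⇒ 3j(7 1 8; 5 -1 -4)² = 1/340, sgn +1
I_A²/I_B² = (1/2040)/(1/340) = 1/6

1/6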